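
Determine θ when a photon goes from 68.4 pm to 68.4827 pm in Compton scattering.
15.00°

First find the wavelength shift:
Δλ = λ' - λ = 68.4827 - 68.4 = 0.0827 pm

Using Δλ = λ_C(1 - cos θ), with λ_C = h/(m_e·c) ≈ 2.42631024 pm:
cos θ = 1 - Δλ/λ_C
cos θ = 1 - 0.0827/2.42631024
cos θ = 0.965915

θ = arccos(0.965915)
θ = 15.00°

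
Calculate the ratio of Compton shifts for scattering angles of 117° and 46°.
117° produces the larger shift by a factor of 4.762

Calculate both shifts using Δλ = λ_C(1 - cos θ):

For θ₁ = 46°:
Δλ₁ = 2.4263 × (1 - cos(46°))
Δλ₁ = 2.4263 × 0.3053
Δλ₁ = 0.7409 pm

For θ₂ = 117°:
Δλ₂ = 2.4263 × (1 - cos(117°))
Δλ₂ = 2.4263 × 1.4540
Δλ₂ = 3.5278 pm

The 117° angle produces the larger shift.
Ratio: 3.5278/0.7409 = 4.762

(Intermediate values are shown rounded; full precision is carried through to the final answer.)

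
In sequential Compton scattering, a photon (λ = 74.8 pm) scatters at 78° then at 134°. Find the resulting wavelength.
80.8336 pm

Apply Compton shift twice:

First scattering at θ₁ = 78°:
Δλ₁ = λ_C(1 - cos(78°))
Δλ₁ = 2.4263 × 0.7921
Δλ₁ = 1.9219 pm

After first scattering:
λ₁ = 74.8 + 1.9219 = 76.7219 pm

Second scattering at θ₂ = 134°:
Δλ₂ = λ_C(1 - cos(134°))
Δλ₂ = 2.4263 × 1.6947
Δλ₂ = 4.1118 pm

Final wavelength:
λ₂ = 76.7219 + 4.1118 = 80.8336 pm

Total shift: Δλ_total = 1.9219 + 4.1118 = 6.0336 pm

(Intermediate values are shown rounded; full precision is carried through to the final answer.)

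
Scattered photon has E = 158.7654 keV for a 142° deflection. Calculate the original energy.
357.2000 keV

Convert final energy to wavelength (hc ≈ 1239.842 keV·pm):
λ' = hc/E' = 1239.842 / 158.7654 = 7.8093 pm

Calculate the Compton shift:
Δλ = λ_C(1 - cos(142°))
Δλ = 2.4263 × (1 - cos(142°))
Δλ = 4.3383 pm

Initial wavelength:
λ = λ' - Δλ = 7.8093 - 4.3383 = 3.4710 pm

Initial energy:
E = hc/λ = 1239.842 / 3.4710 = 357.2000 keV

(Intermediate values are shown rounded; full precision is carried through to the final answer.)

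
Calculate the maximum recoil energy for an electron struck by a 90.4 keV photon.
23.6258 keV

Maximum energy transfer occurs at θ = 180° (backscattering).

Initial photon: E₀ = 90.4 keV → λ₀ = 13.7151 pm

Maximum Compton shift (at 180°):
Δλ_max = 2λ_C = 2 × 2.4263 = 4.8526 pm

Final wavelength:
λ' = 13.7151 + 4.8526 = 18.5677 pm

Minimum photon energy (maximum energy to electron):
E'_min = hc/λ' = 66.7742 keV

Maximum electron kinetic energy:
K_max = E₀ - E'_min = 90.4000 - 66.7742 = 23.6258 keV

(Intermediate values are shown rounded; full precision is carried through to the final answer.)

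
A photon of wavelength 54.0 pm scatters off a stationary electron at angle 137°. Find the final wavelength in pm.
58.2008 pm

Using the Compton scattering formula:
λ' = λ + Δλ = λ + λ_C(1 - cos θ)

Given:
- Initial wavelength λ = 54.0 pm
- Scattering angle θ = 137°
- Compton wavelength λ_C ≈ 2.4263 pm

Calculate the shift:
Δλ = 2.4263 × (1 - cos(137°))
Δλ = 2.4263 × 1.7314
Δλ = 4.2008 pm

Final wavelength:
λ' = 54.0 + 4.2008 = 58.2008 pm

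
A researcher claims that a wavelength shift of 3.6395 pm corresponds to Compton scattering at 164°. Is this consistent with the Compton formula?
No, inconsistent

Calculate the expected shift for θ = 164°:

Δλ_expected = λ_C(1 - cos(164°))
Δλ_expected = 2.4263 × (1 - cos(164°))
Δλ_expected = 2.4263 × 1.9613
Δλ_expected = 4.7586 pm

Given shift: 3.6395 pm
Expected shift: 4.7586 pm
Difference: 1.1192 pm

The values do not match. The given shift corresponds to θ ≈ 120.0°, not 164°.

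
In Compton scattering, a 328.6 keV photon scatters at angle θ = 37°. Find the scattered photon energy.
290.9282 keV

First convert energy to wavelength:
λ = hc/E, with hc ≈ 1239.842 keV·pm (i.e. 1239.842 eV·nm)

For E = 328.6 keV = 328600 eV:
λ = 1239.842 keV·pm / 328.6 keV
λ = 3.7731 pm

Calculate the Compton shift:
Δλ = λ_C(1 - cos(37°)) = 2.4263 × 0.2014
Δλ = 0.4886 pm

Final wavelength:
λ' = 3.7731 + 0.4886 = 4.2617 pm

Final energy:
E' = hc/λ' = 1239.842 / 4.2617 = 290.9282 keV

(Intermediate values are shown rounded; full precision is carried through to the final answer.)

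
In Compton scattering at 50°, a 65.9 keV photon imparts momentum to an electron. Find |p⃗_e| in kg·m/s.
2.9147e-23 kg·m/s

The electron is initially at rest, so by conservation of momentum:
p⃗_e = p⃗₀ − p⃗'  (incident photon momentum minus scattered photon momentum)

Photon momentum magnitudes (p = h/λ = E/c):
λ₀ = hc/E₀ = 18.8140 pm → p₀ = h/λ₀ = 3.5219e-23 kg·m/s
Δλ = λ_C(1 − cos 50°) = 0.8667 pm
λ' = 19.6807 pm → p' = h/λ' = 3.3668e-23 kg·m/s

The scattered photon makes angle θ = 50° with the incident direction, so by the law of cosines:
|p⃗_e|² = p₀² + p'² − 2p₀p'cos θ
|p⃗_e|² = (3.5219e-23)² + (3.3668e-23)² − 2·3.5219e-23·3.3668e-23·cos(50°)
|p⃗_e| = 2.9147e-23 kg·m/s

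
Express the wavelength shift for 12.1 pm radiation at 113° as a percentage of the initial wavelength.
27.8872%

Calculate the Compton shift:
Δλ = λ_C(1 - cos(113°))
Δλ = 2.4263 × (1 - cos(113°))
Δλ = 2.4263 × 1.3907
Δλ = 3.3743 pm

Percentage change:
(Δλ/λ₀) × 100 = (3.3743/12.1) × 100
= 27.8872%

(Intermediate values are shown rounded; full precision is carried through to the final answer.)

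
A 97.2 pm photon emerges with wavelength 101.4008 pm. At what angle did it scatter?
137.00°

First find the wavelength shift:
Δλ = λ' - λ = 101.4008 - 97.2 = 4.2008 pm

Using Δλ = λ_C(1 - cos θ), with λ_C = h/(m_e·c) ≈ 2.42631024 pm:
cos θ = 1 - Δλ/λ_C
cos θ = 1 - 4.2008/2.42631024
cos θ = -0.731353

θ = arccos(-0.731353)
θ = 137.00°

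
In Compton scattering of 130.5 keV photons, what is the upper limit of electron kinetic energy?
44.1199 keV

Maximum energy transfer occurs at θ = 180° (backscattering).

Initial photon: E₀ = 130.5 keV → λ₀ = 9.5007 pm

Maximum Compton shift (at 180°):
Δλ_max = 2λ_C = 2 × 2.4263 = 4.8526 pm

Final wavelength:
λ' = 9.5007 + 4.8526 = 14.3533 pm

Minimum photon energy (maximum energy to electron):
E'_min = hc/λ' = 86.3801 keV

Maximum electron kinetic energy:
K_max = E₀ - E'_min = 130.5000 - 86.3801 = 44.1199 keV

(Intermediate values are shown rounded; full precision is carried through to the final answer.)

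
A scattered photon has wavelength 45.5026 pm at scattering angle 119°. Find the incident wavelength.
41.9000 pm

From λ' = λ + Δλ, we have λ = λ' - Δλ

First calculate the Compton shift:
Δλ = λ_C(1 - cos θ)
Δλ = 2.4263 × (1 - cos(119°))
Δλ = 2.4263 × 1.4848
Δλ = 3.6026 pm

Initial wavelength:
λ = λ' - Δλ
λ = 45.5026 - 3.6026
λ = 41.9000 pm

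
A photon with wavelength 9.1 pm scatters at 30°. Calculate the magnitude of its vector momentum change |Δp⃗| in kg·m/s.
3.7121e-23 kg·m/s

Photon momentum magnitude is p = h/λ.

Initial momentum:
p₀ = h/λ = 6.6261e-34/9.1000e-12 = 7.2814e-23 kg·m/s

After scattering:
λ' = λ + Δλ = 9.1 + 0.3251 = 9.4251 pm
p' = h/λ' = 6.6261e-34/9.4251e-12 = 7.0303e-23 kg·m/s

Momentum is a vector; the scattered photon's direction makes angle θ = 30° with the incident direction. The magnitude of the vector change Δp⃗ = p⃗₀ − p⃗' is found from the law of cosines:
|Δp⃗|² = p₀² + p'² − 2p₀p'cos θ
|Δp⃗|² = (7.2814e-23)² + (7.0303e-23)² − 2·7.2814e-23·7.0303e-23·cos(30°)
|Δp⃗| = 3.7121e-23 kg·m/s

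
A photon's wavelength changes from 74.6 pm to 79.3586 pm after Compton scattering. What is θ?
164.00°

First find the wavelength shift:
Δλ = λ' - λ = 79.3586 - 74.6 = 4.7586 pm

Using Δλ = λ_C(1 - cos θ), with λ_C = h/(m_e·c) ≈ 2.42631024 pm:
cos θ = 1 - Δλ/λ_C
cos θ = 1 - 4.7586/2.42631024
cos θ = -0.961250

θ = arccos(-0.961250)
θ = 164.00°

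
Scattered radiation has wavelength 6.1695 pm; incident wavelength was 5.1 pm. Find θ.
56.00°

First find the wavelength shift:
Δλ = λ' - λ = 6.1695 - 5.1 = 1.0695 pm

Using Δλ = λ_C(1 - cos θ), with λ_C = h/(m_e·c) ≈ 2.42631024 pm:
cos θ = 1 - Δλ/λ_C
cos θ = 1 - 1.0695/2.42631024
cos θ = 0.559207

θ = arccos(0.559207)
θ = 56.00°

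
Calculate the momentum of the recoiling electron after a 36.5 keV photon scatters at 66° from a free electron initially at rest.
2.0827e-23 kg·m/s

The electron is initially at rest, so by conservation of momentum:
p⃗_e = p⃗₀ − p⃗'  (incident photon momentum minus scattered photon momentum)

Photon momentum magnitudes (p = h/λ = E/c):
λ₀ = hc/E₀ = 33.9683 pm → p₀ = h/λ₀ = 1.9507e-23 kg·m/s
Δλ = λ_C(1 − cos 66°) = 1.4394 pm
λ' = 35.4077 pm → p' = h/λ' = 1.8714e-23 kg·m/s

The scattered photon makes angle θ = 66° with the incident direction, so by the law of cosines:
|p⃗_e|² = p₀² + p'² − 2p₀p'cos θ
|p⃗_e|² = (1.9507e-23)² + (1.8714e-23)² − 2·1.9507e-23·1.8714e-23·cos(66°)
|p⃗_e| = 2.0827e-23 kg·m/s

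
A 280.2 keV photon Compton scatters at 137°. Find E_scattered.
143.7390 keV

First convert energy to wavelength:
λ = hc/E, with hc ≈ 1239.842 keV·pm (i.e. 1239.842 eV·nm)

For E = 280.2 keV = 280200 eV:
λ = 1239.842 keV·pm / 280.2 keV
λ = 4.4248 pm

Calculate the Compton shift:
Δλ = λ_C(1 - cos(137°)) = 2.4263 × 1.7314
Δλ = 4.2008 pm

Final wavelength:
λ' = 4.4248 + 4.2008 = 8.6256 pm

Final energy:
E' = hc/λ' = 1239.842 / 8.6256 = 143.7390 keV

(Intermediate values are shown rounded; full precision is carried through to the final answer.)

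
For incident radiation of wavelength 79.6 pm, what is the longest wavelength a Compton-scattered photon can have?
84.4526 pm (at θ = 180°)

The Compton shift is Δλ = λ_C(1 − cos θ).

Since cos θ ranges from −1 to 1, the factor (1 − cos θ) ranges from 0 to 2; the maximum shift occurs at θ = 180° (backscattering):
Δλ_max = 2λ_C = 2 × 2.4263 pm = 4.8526 pm

Maximum scattered wavelength:
λ'_max = λ₀ + Δλ_max = 79.6 + 4.8526 = 84.4526 pm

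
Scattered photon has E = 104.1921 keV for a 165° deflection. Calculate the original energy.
173.8999 keV

Convert final energy to wavelength (hc ≈ 1239.842 keV·pm):
λ' = hc/E' = 1239.842 / 104.1921 = 11.8996 pm

Calculate the Compton shift:
Δλ = λ_C(1 - cos(165°))
Δλ = 2.4263 × (1 - cos(165°))
Δλ = 4.7699 pm

Initial wavelength:
λ = λ' - Δλ = 11.8996 - 4.7699 = 7.1296 pm

Initial energy:
E = hc/λ = 1239.842 / 7.1296 = 173.8999 keV

(Intermediate values are shown rounded; full precision is carried through to the final answer.)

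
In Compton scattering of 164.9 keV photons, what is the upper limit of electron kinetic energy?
64.6814 keV

Maximum energy transfer occurs at θ = 180° (backscattering).

Initial photon: E₀ = 164.9 keV → λ₀ = 7.5188 pm

Maximum Compton shift (at 180°):
Δλ_max = 2λ_C = 2 × 2.4263 = 4.8526 pm

Final wavelength:
λ' = 7.5188 + 4.8526 = 12.3714 pm

Minimum photon energy (maximum energy to electron):
E'_min = hc/λ' = 100.2186 keV

Maximum electron kinetic energy:
K_max = E₀ - E'_min = 164.9000 - 100.2186 = 64.6814 keV

(Intermediate values are shown rounded; full precision is carried through to the final answer.)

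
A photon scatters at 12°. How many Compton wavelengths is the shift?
0.0219 λ_C

The Compton shift formula is:
Δλ = λ_C(1 - cos θ)

Dividing both sides by λ_C:
Δλ/λ_C = 1 - cos θ

For θ = 12°:
Δλ/λ_C = 1 - cos(12°)
Δλ/λ_C = 1 - 0.9781
Δλ/λ_C = 0.0219

This means the shift is 0.0219 × λ_C = 0.0530 pm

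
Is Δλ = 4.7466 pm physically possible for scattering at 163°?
Yes, consistent

Calculate the expected shift for θ = 163°:

Δλ_expected = λ_C(1 - cos(163°))
Δλ_expected = 2.4263 × (1 - cos(163°))
Δλ_expected = 2.4263 × 1.9563
Δλ_expected = 4.7466 pm

Given shift: 4.7466 pm
Expected shift: 4.7466 pm
Difference: 0.0000 pm

The values match. This is consistent with Compton scattering at the stated angle.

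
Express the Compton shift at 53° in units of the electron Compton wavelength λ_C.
0.3982 λ_C

The Compton shift formula is:
Δλ = λ_C(1 - cos θ)

Dividing both sides by λ_C:
Δλ/λ_C = 1 - cos θ

For θ = 53°:
Δλ/λ_C = 1 - cos(53°)
Δλ/λ_C = 1 - 0.6018
Δλ/λ_C = 0.3982

This means the shift is 0.3982 × λ_C = 0.9661 pm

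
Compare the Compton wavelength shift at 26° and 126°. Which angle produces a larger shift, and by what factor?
126° produces the larger shift by a factor of 15.689

Calculate both shifts using Δλ = λ_C(1 - cos θ):

For θ₁ = 26°:
Δλ₁ = 2.4263 × (1 - cos(26°))
Δλ₁ = 2.4263 × 0.1012
Δλ₁ = 0.2456 pm

For θ₂ = 126°:
Δλ₂ = 2.4263 × (1 - cos(126°))
Δλ₂ = 2.4263 × 1.5878
Δλ₂ = 3.8525 pm

The 126° angle produces the larger shift.
Ratio: 3.8525/0.2456 = 15.689

(Intermediate values are shown rounded; full precision is carried through to the final answer.)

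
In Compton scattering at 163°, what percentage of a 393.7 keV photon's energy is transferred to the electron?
0.6012 (or 60.12%)

Calculate initial and final photon energies:

Initial: E₀ = 393.7 keV → λ₀ = 3.1492 pm
Compton shift: Δλ = 4.7466 pm
Final wavelength: λ' = 7.8958 pm
Final energy: E' = 157.0254 keV

Fractional energy loss:
(E₀ - E')/E₀ = (393.7000 - 157.0254)/393.7000
= 236.6746/393.7000
= 0.6012
= 60.12%

(Intermediate values are shown rounded; full precision is carried through to the final answer.)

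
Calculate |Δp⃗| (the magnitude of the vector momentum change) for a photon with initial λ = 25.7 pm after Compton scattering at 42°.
1.8269e-23 kg·m/s

Photon momentum magnitude is p = h/λ.

Initial momentum:
p₀ = h/λ = 6.6261e-34/2.5700e-11 = 2.5782e-23 kg·m/s

After scattering:
λ' = λ + Δλ = 25.7 + 0.6232 = 26.3232 pm
p' = h/λ' = 6.6261e-34/2.6323e-11 = 2.5172e-23 kg·m/s

Momentum is a vector; the scattered photon's direction makes angle θ = 42° with the incident direction. The magnitude of the vector change Δp⃗ = p⃗₀ − p⃗' is found from the law of cosines:
|Δp⃗|² = p₀² + p'² − 2p₀p'cos θ
|Δp⃗|² = (2.5782e-23)² + (2.5172e-23)² − 2·2.5782e-23·2.5172e-23·cos(42°)
|Δp⃗| = 1.8269e-23 kg·m/s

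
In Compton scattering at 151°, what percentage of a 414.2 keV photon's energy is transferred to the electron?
0.6031 (or 60.31%)

Calculate initial and final photon energies:

Initial: E₀ = 414.2 keV → λ₀ = 2.9933 pm
Compton shift: Δλ = 4.5484 pm
Final wavelength: λ' = 7.5418 pm
Final energy: E' = 164.3971 keV

Fractional energy loss:
(E₀ - E')/E₀ = (414.2000 - 164.3971)/414.2000
= 249.8029/414.2000
= 0.6031
= 60.31%

(Intermediate values are shown rounded; full precision is carried through to the final answer.)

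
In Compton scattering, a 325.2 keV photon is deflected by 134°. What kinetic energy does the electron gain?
168.7396 keV

By energy conservation: K_e = E_initial - E_final

First find the scattered photon energy:
Initial wavelength: λ = hc/E = 3.8126 pm
Compton shift: Δλ = λ_C(1 - cos(134°)) = 4.1118 pm
Final wavelength: λ' = 3.8126 + 4.1118 = 7.9243 pm
Final photon energy: E' = hc/λ' = 156.4604 keV

Electron kinetic energy:
K_e = E - E' = 325.2000 - 156.4604 = 168.7396 keV

(Intermediate values are shown rounded; full precision is carried through to the final answer.)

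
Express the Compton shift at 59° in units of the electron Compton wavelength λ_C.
0.4850 λ_C

The Compton shift formula is:
Δλ = λ_C(1 - cos θ)

Dividing both sides by λ_C:
Δλ/λ_C = 1 - cos θ

For θ = 59°:
Δλ/λ_C = 1 - cos(59°)
Δλ/λ_C = 1 - 0.5150
Δλ/λ_C = 0.4850

This means the shift is 0.4850 × λ_C = 1.1767 pm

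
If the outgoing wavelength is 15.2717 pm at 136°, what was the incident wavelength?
11.1000 pm

From λ' = λ + Δλ, we have λ = λ' - Δλ

First calculate the Compton shift:
Δλ = λ_C(1 - cos θ)
Δλ = 2.4263 × (1 - cos(136°))
Δλ = 2.4263 × 1.7193
Δλ = 4.1717 pm

Initial wavelength:
λ = λ' - Δλ
λ = 15.2717 - 4.1717
λ = 11.1000 pm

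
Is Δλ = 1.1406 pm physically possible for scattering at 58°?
Yes, consistent

Calculate the expected shift for θ = 58°:

Δλ_expected = λ_C(1 - cos(58°))
Δλ_expected = 2.4263 × (1 - cos(58°))
Δλ_expected = 2.4263 × 0.4701
Δλ_expected = 1.1406 pm

Given shift: 1.1406 pm
Expected shift: 1.1406 pm
Difference: 0.0000 pm

The values match. This is consistent with Compton scattering at the stated angle.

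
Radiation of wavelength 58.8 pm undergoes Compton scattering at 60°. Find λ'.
60.0132 pm

Using the Compton formula: λ' = λ + λ_C(1 − cos θ)

For θ = 60°, cos θ = 1/2 (exact) = 0.5000, so:
1 − cos 60° = 1 − (1/2) = 0.5000

Δλ = λ_C × 0.5000 = 2.4263 × 0.5000 = 1.2132 pm

λ' = 58.8 + 1.2132 = 60.0132 pm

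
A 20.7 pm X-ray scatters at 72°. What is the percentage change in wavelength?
8.0992%

Calculate the Compton shift:
Δλ = λ_C(1 - cos(72°))
Δλ = 2.4263 × (1 - cos(72°))
Δλ = 2.4263 × 0.6910
Δλ = 1.6765 pm

Percentage change:
(Δλ/λ₀) × 100 = (1.6765/20.7) × 100
= 8.0992%

(Intermediate values are shown rounded; full precision is carried through to the final answer.)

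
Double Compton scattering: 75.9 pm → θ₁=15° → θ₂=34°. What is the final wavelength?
76.3975 pm

Apply Compton shift twice:

First scattering at θ₁ = 15°:
Δλ₁ = λ_C(1 - cos(15°))
Δλ₁ = 2.4263 × 0.0341
Δλ₁ = 0.0827 pm

After first scattering:
λ₁ = 75.9 + 0.0827 = 75.9827 pm

Second scattering at θ₂ = 34°:
Δλ₂ = λ_C(1 - cos(34°))
Δλ₂ = 2.4263 × 0.1710
Δλ₂ = 0.4148 pm

Final wavelength:
λ₂ = 75.9827 + 0.4148 = 76.3975 pm

Total shift: Δλ_total = 0.0827 + 0.4148 = 0.4975 pm

(Intermediate values are shown rounded; full precision is carried through to the final answer.)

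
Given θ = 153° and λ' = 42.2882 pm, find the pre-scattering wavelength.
37.7000 pm

From λ' = λ + Δλ, we have λ = λ' - Δλ

First calculate the Compton shift:
Δλ = λ_C(1 - cos θ)
Δλ = 2.4263 × (1 - cos(153°))
Δλ = 2.4263 × 1.8910
Δλ = 4.5882 pm

Initial wavelength:
λ = λ' - Δλ
λ = 42.2882 - 4.5882
λ = 37.7000 pm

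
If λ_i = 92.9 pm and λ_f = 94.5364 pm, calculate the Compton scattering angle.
71.00°

First find the wavelength shift:
Δλ = λ' - λ = 94.5364 - 92.9 = 1.6364 pm

Using Δλ = λ_C(1 - cos θ), with λ_C = h/(m_e·c) ≈ 2.42631024 pm:
cos θ = 1 - Δλ/λ_C
cos θ = 1 - 1.6364/2.42631024
cos θ = 0.325560

θ = arccos(0.325560)
θ = 71.00°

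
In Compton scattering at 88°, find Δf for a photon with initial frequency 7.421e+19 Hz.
2.723e+19 Hz (decrease)

Convert frequency to wavelength (c = 299792458 m/s):
λ₀ = c/f₀ = 299792458/7.421e+19 = 4.0397852e-12 m = 4.0398 pm

Calculate Compton shift:
Δλ = λ_C(1 - cos(88°)) = 2.3416 pm

Final wavelength:
λ' = λ₀ + Δλ = 4.0398 + 2.3416 = 6.3814 pm

Final frequency:
f' = c/λ' = 299792458/6.3814184e-12 = 4.6978969e+19 Hz

Frequency shift (decrease):
Δf = f₀ - f' = 7.421e+19 - 4.6978969e+19 = 2.723e+19 Hz

(Intermediate values are shown rounded; full precision is carried through to the final answer.)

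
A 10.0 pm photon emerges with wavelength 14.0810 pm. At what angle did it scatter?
133.00°

First find the wavelength shift:
Δλ = λ' - λ = 14.0810 - 10.0 = 4.0810 pm

Using Δλ = λ_C(1 - cos θ), with λ_C = h/(m_e·c) ≈ 2.42631024 pm:
cos θ = 1 - Δλ/λ_C
cos θ = 1 - 4.0810/2.42631024
cos θ = -0.681978

θ = arccos(-0.681978)
θ = 133.00°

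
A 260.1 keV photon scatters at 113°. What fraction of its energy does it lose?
0.4145 (or 41.45%)

Calculate initial and final photon energies:

Initial: E₀ = 260.1 keV → λ₀ = 4.7668 pm
Compton shift: Δλ = 3.3743 pm
Final wavelength: λ' = 8.1411 pm
Final energy: E' = 152.2935 keV

Fractional energy loss:
(E₀ - E')/E₀ = (260.1000 - 152.2935)/260.1000
= 107.8065/260.1000
= 0.4145
= 41.45%

(Intermediate values are shown rounded; full precision is carried through to the final answer.)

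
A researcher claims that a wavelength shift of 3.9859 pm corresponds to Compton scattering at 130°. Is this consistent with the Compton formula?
Yes, consistent

Calculate the expected shift for θ = 130°:

Δλ_expected = λ_C(1 - cos(130°))
Δλ_expected = 2.4263 × (1 - cos(130°))
Δλ_expected = 2.4263 × 1.6428
Δλ_expected = 3.9859 pm

Given shift: 3.9859 pm
Expected shift: 3.9859 pm
Difference: 0.0000 pm

The values match. This is consistent with Compton scattering at the stated angle.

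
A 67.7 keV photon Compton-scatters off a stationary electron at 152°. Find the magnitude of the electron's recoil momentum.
6.3227e-23 kg·m/s

The electron is initially at rest, so by conservation of momentum:
p⃗_e = p⃗₀ − p⃗'  (incident photon momentum minus scattered photon momentum)

Photon momentum magnitudes (p = h/λ = E/c):
λ₀ = hc/E₀ = 18.3138 pm → p₀ = h/λ₀ = 3.6181e-23 kg·m/s
Δλ = λ_C(1 − cos 152°) = 4.5686 pm
λ' = 22.8824 pm → p' = h/λ' = 2.8957e-23 kg·m/s

The scattered photon makes angle θ = 152° with the incident direction, so by the law of cosines:
|p⃗_e|² = p₀² + p'² − 2p₀p'cos θ
|p⃗_e|² = (3.6181e-23)² + (2.8957e-23)² − 2·3.6181e-23·2.8957e-23·cos(152°)
|p⃗_e| = 6.3227e-23 kg·m/s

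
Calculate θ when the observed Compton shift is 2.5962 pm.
94.02°

From the Compton formula Δλ = λ_C(1 - cos θ), we can solve for θ:

cos θ = 1 - Δλ/λ_C

Given:
- Δλ = 2.5962 pm
- λ_C = h/(m_e·c) ≈ 2.42631024 pm

cos θ = 1 - 2.5962/2.42631024
cos θ = 1 - 1.070020
cos θ = -0.070020

θ = arccos(-0.070020)
θ = 94.02°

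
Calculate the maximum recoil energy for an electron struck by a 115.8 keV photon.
36.1154 keV

Maximum energy transfer occurs at θ = 180° (backscattering).

Initial photon: E₀ = 115.8 keV → λ₀ = 10.7068 pm

Maximum Compton shift (at 180°):
Δλ_max = 2λ_C = 2 × 2.4263 = 4.8526 pm

Final wavelength:
λ' = 10.7068 + 4.8526 = 15.5594 pm

Minimum photon energy (maximum energy to electron):
E'_min = hc/λ' = 79.6846 keV

Maximum electron kinetic energy:
K_max = E₀ - E'_min = 115.8000 - 79.6846 = 36.1154 keV

(Intermediate values are shown rounded; full precision is carried through to the final answer.)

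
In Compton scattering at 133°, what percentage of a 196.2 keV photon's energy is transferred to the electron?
0.3924 (or 39.24%)

Calculate initial and final photon energies:

Initial: E₀ = 196.2 keV → λ₀ = 6.3193 pm
Compton shift: Δλ = 4.0810 pm
Final wavelength: λ' = 10.4003 pm
Final energy: E' = 119.2118 keV

Fractional energy loss:
(E₀ - E')/E₀ = (196.2000 - 119.2118)/196.2000
= 76.9882/196.2000
= 0.3924
= 39.24%

(Intermediate values are shown rounded; full precision is carried through to the final answer.)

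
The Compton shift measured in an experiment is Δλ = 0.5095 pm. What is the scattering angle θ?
37.81°

From the Compton formula Δλ = λ_C(1 - cos θ), we can solve for θ:

cos θ = 1 - Δλ/λ_C

Given:
- Δλ = 0.5095 pm
- λ_C = h/(m_e·c) ≈ 2.42631024 pm

cos θ = 1 - 0.5095/2.42631024
cos θ = 1 - 0.209990
cos θ = 0.790010

θ = arccos(0.790010)
θ = 37.81°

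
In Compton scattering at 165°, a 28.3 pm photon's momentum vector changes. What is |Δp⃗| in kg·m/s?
4.3081e-23 kg·m/s

Photon momentum magnitude is p = h/λ.

Initial momentum:
p₀ = h/λ = 6.6261e-34/2.8300e-11 = 2.3414e-23 kg·m/s

After scattering:
λ' = λ + Δλ = 28.3 + 4.7699 = 33.0699 pm
p' = h/λ' = 6.6261e-34/3.3070e-11 = 2.0037e-23 kg·m/s

Momentum is a vector; the scattered photon's direction makes angle θ = 165° with the incident direction. The magnitude of the vector change Δp⃗ = p⃗₀ − p⃗' is found from the law of cosines:
|Δp⃗|² = p₀² + p'² − 2p₀p'cos θ
|Δp⃗|² = (2.3414e-23)² + (2.0037e-23)² − 2·2.3414e-23·2.0037e-23·cos(165°)
|Δp⃗| = 4.3081e-23 kg·m/s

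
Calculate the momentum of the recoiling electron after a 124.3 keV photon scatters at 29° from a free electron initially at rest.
3.2828e-23 kg·m/s

The electron is initially at rest, so by conservation of momentum:
p⃗_e = p⃗₀ − p⃗'  (incident photon momentum minus scattered photon momentum)

Photon momentum magnitudes (p = h/λ = E/c):
λ₀ = hc/E₀ = 9.9746 pm → p₀ = h/λ₀ = 6.6429e-23 kg·m/s
Δλ = λ_C(1 − cos 29°) = 0.3042 pm
λ' = 10.2788 pm → p' = h/λ' = 6.4463e-23 kg·m/s

The scattered photon makes angle θ = 29° with the incident direction, so by the law of cosines:
|p⃗_e|² = p₀² + p'² − 2p₀p'cos θ
|p⃗_e|² = (6.6429e-23)² + (6.4463e-23)² − 2·6.6429e-23·6.4463e-23·cos(29°)
|p⃗_e| = 3.2828e-23 kg·m/s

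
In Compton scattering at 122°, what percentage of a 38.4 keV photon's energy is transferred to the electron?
0.1031 (or 10.31%)

Calculate initial and final photon energies:

Initial: E₀ = 38.4 keV → λ₀ = 32.2876 pm
Compton shift: Δλ = 3.7121 pm
Final wavelength: λ' = 35.9996 pm
Final energy: E' = 34.4404 keV

Fractional energy loss:
(E₀ - E')/E₀ = (38.4000 - 34.4404)/38.4000
= 3.9596/38.4000
= 0.1031
= 10.31%

(Intermediate values are shown rounded; full precision is carried through to the final answer.)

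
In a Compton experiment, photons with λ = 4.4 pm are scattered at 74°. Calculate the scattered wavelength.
6.1575 pm

Using the Compton scattering formula:
λ' = λ + Δλ = λ + λ_C(1 - cos θ)

Given:
- Initial wavelength λ = 4.4 pm
- Scattering angle θ = 74°
- Compton wavelength λ_C ≈ 2.4263 pm

Calculate the shift:
Δλ = 2.4263 × (1 - cos(74°))
Δλ = 2.4263 × 0.7244
Δλ = 1.7575 pm

Final wavelength:
λ' = 4.4 + 1.7575 = 6.1575 pm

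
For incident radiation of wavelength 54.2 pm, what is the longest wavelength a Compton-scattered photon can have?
59.0526 pm (at θ = 180°)

The Compton shift is Δλ = λ_C(1 − cos θ).

Since cos θ ranges from −1 to 1, the factor (1 − cos θ) ranges from 0 to 2; the maximum shift occurs at θ = 180° (backscattering):
Δλ_max = 2λ_C = 2 × 2.4263 pm = 4.8526 pm

Maximum scattered wavelength:
λ'_max = λ₀ + Δλ_max = 54.2 + 4.8526 = 59.0526 pm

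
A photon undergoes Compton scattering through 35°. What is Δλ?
0.4388 pm

Using the Compton scattering formula:
Δλ = λ_C(1 - cos θ)

where λ_C = h/(m_e·c) ≈ 2.4263 pm is the Compton wavelength of an electron.

For θ = 35°:
cos(35°) = 0.8192
1 - cos(35°) = 0.1808

Δλ = 2.4263 × 0.1808
Δλ = 0.4388 pm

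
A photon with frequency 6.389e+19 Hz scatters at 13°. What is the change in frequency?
8.356e+17 Hz (decrease)

Convert frequency to wavelength (c = 299792458 m/s):
λ₀ = c/f₀ = 299792458/6.389e+19 = 4.6923221e-12 m = 4.6923 pm

Calculate Compton shift:
Δλ = λ_C(1 - cos(13°)) = 0.0622 pm

Final wavelength:
λ' = λ₀ + Δλ = 4.6923 + 0.0622 = 4.7545 pm

Final frequency:
f' = c/λ' = 299792458/4.7545083e-12 = 6.3054356e+19 Hz

Frequency shift (decrease):
Δf = f₀ - f' = 6.389e+19 - 6.3054356e+19 = 8.356e+17 Hz

(Intermediate values are shown rounded; full precision is carried through to the final answer.)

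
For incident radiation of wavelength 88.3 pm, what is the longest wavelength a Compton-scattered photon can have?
93.1526 pm (at θ = 180°)

The Compton shift is Δλ = λ_C(1 − cos θ).

Since cos θ ranges from −1 to 1, the factor (1 − cos θ) ranges from 0 to 2; the maximum shift occurs at θ = 180° (backscattering):
Δλ_max = 2λ_C = 2 × 2.4263 pm = 4.8526 pm

Maximum scattered wavelength:
λ'_max = λ₀ + Δλ_max = 88.3 + 4.8526 = 93.1526 pm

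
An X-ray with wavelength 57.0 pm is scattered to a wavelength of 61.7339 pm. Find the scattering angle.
162.00°

First find the wavelength shift:
Δλ = λ' - λ = 61.7339 - 57.0 = 4.7339 pm

Using Δλ = λ_C(1 - cos θ), with λ_C = h/(m_e·c) ≈ 2.42631024 pm:
cos θ = 1 - Δλ/λ_C
cos θ = 1 - 4.7339/2.42631024
cos θ = -0.951070

θ = arccos(-0.951070)
θ = 162.00°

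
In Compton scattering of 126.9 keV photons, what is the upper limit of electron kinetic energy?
42.1120 keV

Maximum energy transfer occurs at θ = 180° (backscattering).

Initial photon: E₀ = 126.9 keV → λ₀ = 9.7702 pm

Maximum Compton shift (at 180°):
Δλ_max = 2λ_C = 2 × 2.4263 = 4.8526 pm

Final wavelength:
λ' = 9.7702 + 4.8526 = 14.6228 pm

Minimum photon energy (maximum energy to electron):
E'_min = hc/λ' = 84.7880 keV

Maximum electron kinetic energy:
K_max = E₀ - E'_min = 126.9000 - 84.7880 = 42.1120 keV

(Intermediate values are shown rounded; full precision is carried through to the final answer.)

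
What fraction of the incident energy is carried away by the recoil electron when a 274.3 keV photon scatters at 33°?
0.0797 (or 7.97%)

Calculate initial and final photon energies:

Initial: E₀ = 274.3 keV → λ₀ = 4.5200 pm
Compton shift: Δλ = 0.3914 pm
Final wavelength: λ' = 4.9115 pm
Final energy: E' = 252.4387 keV

Fractional energy loss:
(E₀ - E')/E₀ = (274.3000 - 252.4387)/274.3000
= 21.8613/274.3000
= 0.0797
= 7.97%

(Intermediate values are shown rounded; full precision is carried through to the final answer.)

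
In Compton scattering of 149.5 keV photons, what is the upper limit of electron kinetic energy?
55.1859 keV

Maximum energy transfer occurs at θ = 180° (backscattering).

Initial photon: E₀ = 149.5 keV → λ₀ = 8.2933 pm

Maximum Compton shift (at 180°):
Δλ_max = 2λ_C = 2 × 2.4263 = 4.8526 pm

Final wavelength:
λ' = 8.2933 + 4.8526 = 13.1459 pm

Minimum photon energy (maximum energy to electron):
E'_min = hc/λ' = 94.3141 keV

Maximum electron kinetic energy:
K_max = E₀ - E'_min = 149.5000 - 94.3141 = 55.1859 keV

(Intermediate values are shown rounded; full precision is carried through to the final answer.)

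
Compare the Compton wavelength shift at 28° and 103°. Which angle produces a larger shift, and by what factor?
103° produces the larger shift by a factor of 10.465

Calculate both shifts using Δλ = λ_C(1 - cos θ):

For θ₁ = 28°:
Δλ₁ = 2.4263 × (1 - cos(28°))
Δλ₁ = 2.4263 × 0.1171
Δλ₁ = 0.2840 pm

For θ₂ = 103°:
Δλ₂ = 2.4263 × (1 - cos(103°))
Δλ₂ = 2.4263 × 1.2250
Δλ₂ = 2.9721 pm

The 103° angle produces the larger shift.
Ratio: 2.9721/0.2840 = 10.465

(Intermediate values are shown rounded; full precision is carried through to the final answer.)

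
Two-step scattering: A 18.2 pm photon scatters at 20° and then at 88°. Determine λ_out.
20.6880 pm

Apply Compton shift twice:

First scattering at θ₁ = 20°:
Δλ₁ = λ_C(1 - cos(20°))
Δλ₁ = 2.4263 × 0.0603
Δλ₁ = 0.1463 pm

After first scattering:
λ₁ = 18.2 + 0.1463 = 18.3463 pm

Second scattering at θ₂ = 88°:
Δλ₂ = λ_C(1 - cos(88°))
Δλ₂ = 2.4263 × 0.9651
Δλ₂ = 2.3416 pm

Final wavelength:
λ₂ = 18.3463 + 2.3416 = 20.6880 pm

Total shift: Δλ_total = 0.1463 + 2.3416 = 2.4880 pm

(Intermediate values are shown rounded; full precision is carried through to the final answer.)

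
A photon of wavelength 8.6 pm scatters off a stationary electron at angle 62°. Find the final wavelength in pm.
9.8872 pm

Using the Compton scattering formula:
λ' = λ + Δλ = λ + λ_C(1 - cos θ)

Given:
- Initial wavelength λ = 8.6 pm
- Scattering angle θ = 62°
- Compton wavelength λ_C ≈ 2.4263 pm

Calculate the shift:
Δλ = 2.4263 × (1 - cos(62°))
Δλ = 2.4263 × 0.5305
Δλ = 1.2872 pm

Final wavelength:
λ' = 8.6 + 1.2872 = 9.8872 pm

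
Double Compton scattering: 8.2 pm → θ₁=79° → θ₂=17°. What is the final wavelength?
10.2694 pm

Apply Compton shift twice:

First scattering at θ₁ = 79°:
Δλ₁ = λ_C(1 - cos(79°))
Δλ₁ = 2.4263 × 0.8092
Δλ₁ = 1.9633 pm

After first scattering:
λ₁ = 8.2 + 1.9633 = 10.1633 pm

Second scattering at θ₂ = 17°:
Δλ₂ = λ_C(1 - cos(17°))
Δλ₂ = 2.4263 × 0.0437
Δλ₂ = 0.1060 pm

Final wavelength:
λ₂ = 10.1633 + 0.1060 = 10.2694 pm

Total shift: Δλ_total = 1.9633 + 0.1060 = 2.0694 pm

(Intermediate values are shown rounded; full precision is carried through to the final answer.)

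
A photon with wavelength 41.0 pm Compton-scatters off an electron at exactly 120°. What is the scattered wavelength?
44.6395 pm

Using the Compton formula: λ' = λ + λ_C(1 − cos θ)

For θ = 120°, cos θ = -1/2 (exact) = -0.5000, so:
1 − cos 120° = 1 − (-1/2) = 1.5000

Δλ = λ_C × 1.5000 = 2.4263 × 1.5000 = 3.6395 pm

λ' = 41.0 + 3.6395 = 44.6395 pm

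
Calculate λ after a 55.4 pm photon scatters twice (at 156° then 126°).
63.8953 pm

Apply Compton shift twice:

First scattering at θ₁ = 156°:
Δλ₁ = λ_C(1 - cos(156°))
Δλ₁ = 2.4263 × 1.9135
Δλ₁ = 4.6429 pm

After first scattering:
λ₁ = 55.4 + 4.6429 = 60.0429 pm

Second scattering at θ₂ = 126°:
Δλ₂ = λ_C(1 - cos(126°))
Δλ₂ = 2.4263 × 1.5878
Δλ₂ = 3.8525 pm

Final wavelength:
λ₂ = 60.0429 + 3.8525 = 63.8953 pm

Total shift: Δλ_total = 4.6429 + 3.8525 = 8.4953 pm

(Intermediate values are shown rounded; full precision is carried through to the final answer.)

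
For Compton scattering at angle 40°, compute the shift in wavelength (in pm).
0.5676 pm

Using the Compton scattering formula:
Δλ = λ_C(1 - cos θ)

where λ_C = h/(m_e·c) ≈ 2.4263 pm is the Compton wavelength of an electron.

For θ = 40°:
cos(40°) = 0.7660
1 - cos(40°) = 0.2340

Δλ = 2.4263 × 0.2340
Δλ = 0.5676 pm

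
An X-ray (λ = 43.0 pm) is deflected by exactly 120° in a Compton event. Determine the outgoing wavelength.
46.6395 pm

Using the Compton formula: λ' = λ + λ_C(1 − cos θ)

For θ = 120°, cos θ = -1/2 (exact) = -0.5000, so:
1 − cos 120° = 1 − (-1/2) = 1.5000

Δλ = λ_C × 1.5000 = 2.4263 × 1.5000 = 3.6395 pm

λ' = 43.0 + 3.6395 = 46.6395 pm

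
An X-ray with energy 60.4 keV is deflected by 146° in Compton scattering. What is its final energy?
49.6632 keV

First convert energy to wavelength:
λ = hc/E, with hc ≈ 1239.842 keV·pm (i.e. 1239.842 eV·nm)

For E = 60.4 keV = 60400 eV:
λ = 1239.842 keV·pm / 60.4 keV
λ = 20.5272 pm

Calculate the Compton shift:
Δλ = λ_C(1 - cos(146°)) = 2.4263 × 1.8290
Δλ = 4.4378 pm

Final wavelength:
λ' = 20.5272 + 4.4378 = 24.9650 pm

Final energy:
E' = hc/λ' = 1239.842 / 24.9650 = 49.6632 keV

(Intermediate values are shown rounded; full precision is carried through to the final answer.)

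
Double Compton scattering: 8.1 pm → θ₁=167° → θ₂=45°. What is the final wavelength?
13.6011 pm

Apply Compton shift twice:

First scattering at θ₁ = 167°:
Δλ₁ = λ_C(1 - cos(167°))
Δλ₁ = 2.4263 × 1.9744
Δλ₁ = 4.7904 pm

After first scattering:
λ₁ = 8.1 + 4.7904 = 12.8904 pm

Second scattering at θ₂ = 45°:
Δλ₂ = λ_C(1 - cos(45°))
Δλ₂ = 2.4263 × 0.2929
Δλ₂ = 0.7106 pm

Final wavelength:
λ₂ = 12.8904 + 0.7106 = 13.6011 pm

Total shift: Δλ_total = 4.7904 + 0.7106 = 5.5011 pm

(Intermediate values are shown rounded; full precision is carried through to the final answer.)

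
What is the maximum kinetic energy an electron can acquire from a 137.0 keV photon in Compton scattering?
47.8192 keV

Maximum energy transfer occurs at θ = 180° (backscattering).

Initial photon: E₀ = 137.0 keV → λ₀ = 9.0499 pm

Maximum Compton shift (at 180°):
Δλ_max = 2λ_C = 2 × 2.4263 = 4.8526 pm

Final wavelength:
λ' = 9.0499 + 4.8526 = 13.9026 pm

Minimum photon energy (maximum energy to electron):
E'_min = hc/λ' = 89.1808 keV

Maximum electron kinetic energy:
K_max = E₀ - E'_min = 137.0000 - 89.1808 = 47.8192 keV

(Intermediate values are shown rounded; full precision is carried through to the final answer.)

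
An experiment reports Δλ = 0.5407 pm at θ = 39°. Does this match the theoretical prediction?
Yes, consistent

Calculate the expected shift for θ = 39°:

Δλ_expected = λ_C(1 - cos(39°))
Δλ_expected = 2.4263 × (1 - cos(39°))
Δλ_expected = 2.4263 × 0.2229
Δλ_expected = 0.5407 pm

Given shift: 0.5407 pm
Expected shift: 0.5407 pm
Difference: 0.0000 pm

The values match. This is consistent with Compton scattering at the stated angle.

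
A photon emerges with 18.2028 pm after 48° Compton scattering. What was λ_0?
17.4000 pm

From λ' = λ + Δλ, we have λ = λ' - Δλ

First calculate the Compton shift:
Δλ = λ_C(1 - cos θ)
Δλ = 2.4263 × (1 - cos(48°))
Δλ = 2.4263 × 0.3309
Δλ = 0.8028 pm

Initial wavelength:
λ = λ' - Δλ
λ = 18.2028 - 0.8028
λ = 17.4000 pm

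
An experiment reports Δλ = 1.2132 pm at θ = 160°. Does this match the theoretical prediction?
No, inconsistent

Calculate the expected shift for θ = 160°:

Δλ_expected = λ_C(1 - cos(160°))
Δλ_expected = 2.4263 × (1 - cos(160°))
Δλ_expected = 2.4263 × 1.9397
Δλ_expected = 4.7063 pm

Given shift: 1.2132 pm
Expected shift: 4.7063 pm
Difference: 3.4931 pm

The values do not match. The given shift corresponds to θ ≈ 60.0°, not 160°.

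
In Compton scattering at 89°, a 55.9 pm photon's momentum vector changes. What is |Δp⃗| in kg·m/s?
1.6280e-23 kg·m/s

Photon momentum magnitude is p = h/λ.

Initial momentum:
p₀ = h/λ = 6.6261e-34/5.5900e-11 = 1.1853e-23 kg·m/s

After scattering:
λ' = λ + Δλ = 55.9 + 2.3840 = 58.2840 pm
p' = h/λ' = 6.6261e-34/5.8284e-11 = 1.1369e-23 kg·m/s

Momentum is a vector; the scattered photon's direction makes angle θ = 89° with the incident direction. The magnitude of the vector change Δp⃗ = p⃗₀ − p⃗' is found from the law of cosines:
|Δp⃗|² = p₀² + p'² − 2p₀p'cos θ
|Δp⃗|² = (1.1853e-23)² + (1.1369e-23)² − 2·1.1853e-23·1.1369e-23·cos(89°)
|Δp⃗| = 1.6280e-23 kg·m/s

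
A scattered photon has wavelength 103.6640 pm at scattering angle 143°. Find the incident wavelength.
99.3000 pm

From λ' = λ + Δλ, we have λ = λ' - Δλ

First calculate the Compton shift:
Δλ = λ_C(1 - cos θ)
Δλ = 2.4263 × (1 - cos(143°))
Δλ = 2.4263 × 1.7986
Δλ = 4.3640 pm

Initial wavelength:
λ = λ' - Δλ
λ = 103.6640 - 4.3640
λ = 99.3000 pm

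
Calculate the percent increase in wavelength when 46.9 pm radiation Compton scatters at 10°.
0.0786%

Calculate the Compton shift:
Δλ = λ_C(1 - cos(10°))
Δλ = 2.4263 × (1 - cos(10°))
Δλ = 2.4263 × 0.0152
Δλ = 0.0369 pm

Percentage change:
(Δλ/λ₀) × 100 = (0.0369/46.9) × 100
= 0.0786%

(Intermediate values are shown rounded; full precision is carried through to the final answer.)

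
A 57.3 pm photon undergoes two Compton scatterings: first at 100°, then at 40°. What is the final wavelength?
60.7153 pm

Apply Compton shift twice:

First scattering at θ₁ = 100°:
Δλ₁ = λ_C(1 - cos(100°))
Δλ₁ = 2.4263 × 1.1736
Δλ₁ = 2.8476 pm

After first scattering:
λ₁ = 57.3 + 2.8476 = 60.1476 pm

Second scattering at θ₂ = 40°:
Δλ₂ = λ_C(1 - cos(40°))
Δλ₂ = 2.4263 × 0.2340
Δλ₂ = 0.5676 pm

Final wavelength:
λ₂ = 60.1476 + 0.5676 = 60.7153 pm

Total shift: Δλ_total = 2.8476 + 0.5676 = 3.4153 pm

(Intermediate values are shown rounded; full precision is carried through to the final answer.)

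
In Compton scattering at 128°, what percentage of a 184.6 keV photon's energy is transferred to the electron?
0.3686 (or 36.86%)

Calculate initial and final photon energies:

Initial: E₀ = 184.6 keV → λ₀ = 6.7164 pm
Compton shift: Δλ = 3.9201 pm
Final wavelength: λ' = 10.6365 pm
Final energy: E' = 116.5652 keV

Fractional energy loss:
(E₀ - E')/E₀ = (184.6000 - 116.5652)/184.6000
= 68.0348/184.6000
= 0.3686
= 36.86%

(Intermediate values are shown rounded; full precision is carried through to the final answer.)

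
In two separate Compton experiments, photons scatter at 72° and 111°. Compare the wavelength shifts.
111° produces the larger shift by a factor of 1.966

Calculate both shifts using Δλ = λ_C(1 - cos θ):

For θ₁ = 72°:
Δλ₁ = 2.4263 × (1 - cos(72°))
Δλ₁ = 2.4263 × 0.6910
Δλ₁ = 1.6765 pm

For θ₂ = 111°:
Δλ₂ = 2.4263 × (1 - cos(111°))
Δλ₂ = 2.4263 × 1.3584
Δλ₂ = 3.2958 pm

The 111° angle produces the larger shift.
Ratio: 3.2958/1.6765 = 1.966

(Intermediate values are shown rounded; full precision is carried through to the final answer.)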